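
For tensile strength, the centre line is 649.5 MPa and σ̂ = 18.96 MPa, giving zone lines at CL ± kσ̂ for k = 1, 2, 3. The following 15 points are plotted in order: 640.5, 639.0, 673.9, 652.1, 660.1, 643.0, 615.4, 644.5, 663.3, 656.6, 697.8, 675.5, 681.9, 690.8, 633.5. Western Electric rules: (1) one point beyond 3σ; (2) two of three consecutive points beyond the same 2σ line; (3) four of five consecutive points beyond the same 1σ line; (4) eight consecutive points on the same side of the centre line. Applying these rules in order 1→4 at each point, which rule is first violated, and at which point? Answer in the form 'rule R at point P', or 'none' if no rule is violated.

Zone of each point (C = within 1σ̂, B = 1σ̂–2σ̂, A = 2σ̂–3σ̂, * = beyond 3σ̂; sign = side of CL): 1:-C, 2:-C, 3:+B, 4:+C, 5:+C, 6:-C, 7:-B, 8:-C, 9:+C, 10:+C, 11:+A, 12:+B, 13:+B, 14:+A, 15:-C
Rule 3 (four of five consecutive points beyond the same 1σ limit) is satisfied at point 14.

rule 3 at point 14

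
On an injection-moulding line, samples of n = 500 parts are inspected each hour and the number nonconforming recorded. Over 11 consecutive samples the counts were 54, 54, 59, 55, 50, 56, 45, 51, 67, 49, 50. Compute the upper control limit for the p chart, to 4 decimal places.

p̄ = Σdᵢ / (k·n) = 590 / (11 × 500) = 0.10727
UCL = p̄ + 3·√(p̄(1−p̄)/n) = 0.10727 + 3 × √(0.10727×0.89273/500) = 0.10727 + 3 × 0.01384 = 0.14879

0.1488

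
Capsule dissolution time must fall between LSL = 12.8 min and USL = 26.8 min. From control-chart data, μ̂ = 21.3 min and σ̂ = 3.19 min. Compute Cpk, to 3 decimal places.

0.575

Cpu = (USL − μ̂) / (3σ̂) = (26.8 − 21.3) / (3 × 3.19) = 0.5747; Cpl = (μ̂ − LSL) / (3σ̂) = (21.3 − 12.8) / (3 × 3.19) = 0.8882; Cpk = min(Cpu, Cpl) = 0.5747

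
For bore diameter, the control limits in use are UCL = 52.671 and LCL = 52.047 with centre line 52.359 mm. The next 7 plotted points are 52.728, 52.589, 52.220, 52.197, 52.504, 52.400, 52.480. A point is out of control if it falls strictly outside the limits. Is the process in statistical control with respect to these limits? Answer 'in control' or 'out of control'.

out of control

Compare each point to [52.047, 52.671]: sample 1 = 52.728 > UCL.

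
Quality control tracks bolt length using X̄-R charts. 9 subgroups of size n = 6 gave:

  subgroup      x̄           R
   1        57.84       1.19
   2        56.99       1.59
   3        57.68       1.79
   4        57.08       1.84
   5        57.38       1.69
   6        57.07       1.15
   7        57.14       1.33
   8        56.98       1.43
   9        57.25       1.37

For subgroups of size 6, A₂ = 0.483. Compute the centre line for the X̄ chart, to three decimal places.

57.268

X̄̄ = (57.84 + 56.99 + 57.68 + 57.08 + 57.38 + 57.07 + 57.14 + 56.98 + 57.25) / 9 = 515.4100 / 9 = 57.2678
CL = X̄̄ = 57.2678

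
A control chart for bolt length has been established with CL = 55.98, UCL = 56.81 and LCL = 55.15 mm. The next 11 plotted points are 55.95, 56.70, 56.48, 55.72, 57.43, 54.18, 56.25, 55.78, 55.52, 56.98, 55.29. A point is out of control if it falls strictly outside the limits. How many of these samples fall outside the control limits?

3

Compare each point to [55.15, 56.81]: sample 5 = 57.43 > UCL; sample 6 = 54.18 < LCL; sample 10 = 56.98 > UCL.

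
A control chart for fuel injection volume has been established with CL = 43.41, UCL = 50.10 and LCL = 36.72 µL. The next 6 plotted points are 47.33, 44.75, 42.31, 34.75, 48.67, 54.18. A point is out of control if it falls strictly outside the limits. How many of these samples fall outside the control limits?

Compare each point to [36.72, 50.10]: sample 4 = 34.75 < LCL; sample 6 = 54.18 > UCL.

2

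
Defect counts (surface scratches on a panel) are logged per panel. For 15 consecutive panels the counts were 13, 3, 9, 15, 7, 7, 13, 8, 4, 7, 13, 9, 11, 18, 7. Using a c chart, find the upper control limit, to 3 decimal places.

18.895

c̄ = (13 + 3 + 9 + 15 + 7 + 7 + 13 + 8 + 4 + 7 + 13 + 9 + 11 + 18 + 7) / 15 = 144 / 15 = 9.6000
UCL = c̄ + 3√c̄ = 9.6000 + 3 × √9.6000 = 9.6000 + 3 × 3.0984 = 18.8952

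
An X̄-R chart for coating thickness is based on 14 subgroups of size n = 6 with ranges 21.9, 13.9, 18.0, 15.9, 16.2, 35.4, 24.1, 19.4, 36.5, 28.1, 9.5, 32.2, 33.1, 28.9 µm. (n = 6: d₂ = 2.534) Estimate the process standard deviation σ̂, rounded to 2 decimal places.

R̄ = (21.9 + 13.9 + 18.0 + 15.9 + 16.2 + 35.4 + 24.1 + 19.4 + 36.5 + 28.1 + 9.5 + 32.2 + 33.1 + 28.9) / 14 = 23.7929
σ̂ = R̄ / d₂ = 23.7929 / 2.534 = 9.3894

9.39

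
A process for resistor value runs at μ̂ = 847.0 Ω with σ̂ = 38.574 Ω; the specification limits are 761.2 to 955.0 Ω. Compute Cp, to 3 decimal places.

Cp = (USL − LSL) / (6σ̂) = (955.0 − 761.2) / (6 × 38.574) = 193.8000 / 231.4440 = 0.8374

0.837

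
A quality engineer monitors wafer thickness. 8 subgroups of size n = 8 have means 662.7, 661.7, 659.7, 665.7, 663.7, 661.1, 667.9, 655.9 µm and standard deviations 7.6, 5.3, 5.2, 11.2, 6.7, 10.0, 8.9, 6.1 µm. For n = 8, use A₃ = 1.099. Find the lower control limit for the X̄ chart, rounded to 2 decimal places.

X̄̄ = (662.7 + 661.7 + 659.7 + 665.7 + 663.7 + 661.1 + 667.9 + 655.9) / 8 = 662.3000
s̄ = (7.6 + 5.3 + 5.2 + 11.2 + 6.7 + 10.0 + 8.9 + 6.1) / 8 = 7.6250
LCL = X̄̄ − A₃·s̄ = 662.3000 − 1.099 × 7.6250 = 653.9201

653.92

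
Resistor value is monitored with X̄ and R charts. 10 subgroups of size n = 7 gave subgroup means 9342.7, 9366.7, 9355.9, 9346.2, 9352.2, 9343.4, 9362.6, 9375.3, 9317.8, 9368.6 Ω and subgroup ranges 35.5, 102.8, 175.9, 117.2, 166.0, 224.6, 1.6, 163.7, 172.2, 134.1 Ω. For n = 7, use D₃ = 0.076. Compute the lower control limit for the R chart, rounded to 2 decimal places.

R̄ = (35.5 + 102.8 + 175.9 + 117.2 + 166.0 + 224.6 + 1.6 + 163.7 + 172.2 + 134.1) / 10 = 1293.6000 / 10 = 129.3600
LCL_R = D₃·R̄ = 0.076 × 129.3600 = 9.8314

9.83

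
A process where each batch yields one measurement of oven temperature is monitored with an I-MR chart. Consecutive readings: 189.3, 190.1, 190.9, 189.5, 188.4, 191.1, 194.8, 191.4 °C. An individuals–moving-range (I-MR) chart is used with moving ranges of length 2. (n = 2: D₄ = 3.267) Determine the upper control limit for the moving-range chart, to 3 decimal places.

Moving ranges: 0.8, 0.8, 1.4, 1.1, 2.7, 3.7, 3.4; M̄R̄ = 13.9000 / 7 = 1.9857
UCL_MR = D₄·M̄R̄ = 3.267 × 1.9857 = 6.4873

6.487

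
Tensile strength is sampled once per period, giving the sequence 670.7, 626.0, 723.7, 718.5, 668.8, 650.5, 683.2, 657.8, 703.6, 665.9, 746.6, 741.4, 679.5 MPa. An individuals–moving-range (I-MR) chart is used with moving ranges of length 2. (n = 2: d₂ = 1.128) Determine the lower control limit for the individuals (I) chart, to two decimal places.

575.48

X̄ = (670.7 + 626.0 + 723.7 + 718.5 + 668.8 + 650.5 + 683.2 + 657.8 + 703.6 + 665.9 + 746.6 + 741.4 + 679.5) / 13 = 687.4000
Moving ranges: 44.7, 97.7, 5.2, 49.7, 18.3, 32.7, 25.4, 45.8, 37.7, 80.7, 5.2, 61.9; M̄R̄ = 505.0000 / 12 = 42.0833
LCL = X̄ − 3·M̄R̄/d₂ = 687.4000 − 3 × 42.0833 / 1.128 = 575.4762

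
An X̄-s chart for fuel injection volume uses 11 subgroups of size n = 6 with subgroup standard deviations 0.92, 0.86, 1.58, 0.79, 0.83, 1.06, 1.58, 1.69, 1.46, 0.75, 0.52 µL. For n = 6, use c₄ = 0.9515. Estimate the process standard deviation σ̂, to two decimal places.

1.15

s̄ = (0.92 + 0.86 + 1.58 + 0.79 + 0.83 + 1.06 + 1.58 + 1.69 + 1.46 + 0.75 + 0.52) / 11 = 1.0945
σ̂ = s̄ / c₄ = 1.0945 / 0.9515 = 1.1503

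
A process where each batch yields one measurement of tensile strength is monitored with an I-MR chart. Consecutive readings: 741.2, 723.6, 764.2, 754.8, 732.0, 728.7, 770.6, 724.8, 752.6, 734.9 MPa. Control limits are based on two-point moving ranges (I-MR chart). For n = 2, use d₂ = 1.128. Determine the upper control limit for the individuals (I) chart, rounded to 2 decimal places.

X̄ = (741.2 + 723.6 + 764.2 + 754.8 + 732.0 + 728.7 + 770.6 + 724.8 + 752.6 + 734.9) / 10 = 742.7400
Moving ranges: 17.6, 40.6, 9.4, 22.8, 3.3, 41.9, 45.8, 27.8, 17.7; M̄R̄ = 226.9000 / 9 = 25.2111
UCL = X̄ + 3·M̄R̄/d₂ = 742.7400 + 3 × 25.2111 / 1.128 = 809.7908

809.79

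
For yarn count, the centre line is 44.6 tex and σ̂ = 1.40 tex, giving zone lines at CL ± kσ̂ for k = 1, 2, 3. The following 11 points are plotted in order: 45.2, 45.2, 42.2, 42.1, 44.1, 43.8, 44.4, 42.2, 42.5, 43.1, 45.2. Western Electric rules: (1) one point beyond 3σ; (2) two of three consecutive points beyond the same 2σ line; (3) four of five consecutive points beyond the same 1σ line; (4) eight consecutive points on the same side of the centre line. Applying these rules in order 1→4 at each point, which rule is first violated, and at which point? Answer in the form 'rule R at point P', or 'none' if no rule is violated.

Zone of each point (C = within 1σ̂, B = 1σ̂–2σ̂, A = 2σ̂–3σ̂, * = beyond 3σ̂; sign = side of CL): 1:+C, 2:+C, 3:-B, 4:-B, 5:-C, 6:-C, 7:-C, 8:-B, 9:-B, 10:-B, 11:+C
Rule 4 (eight consecutive points on the same side of the centre line) is satisfied at point 10.

rule 4 at point 10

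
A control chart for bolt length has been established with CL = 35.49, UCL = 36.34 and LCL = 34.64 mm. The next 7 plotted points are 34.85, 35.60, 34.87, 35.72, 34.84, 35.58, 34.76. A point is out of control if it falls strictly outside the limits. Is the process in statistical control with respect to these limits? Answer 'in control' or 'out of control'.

in control

All 7 points lie within [34.64, 36.34].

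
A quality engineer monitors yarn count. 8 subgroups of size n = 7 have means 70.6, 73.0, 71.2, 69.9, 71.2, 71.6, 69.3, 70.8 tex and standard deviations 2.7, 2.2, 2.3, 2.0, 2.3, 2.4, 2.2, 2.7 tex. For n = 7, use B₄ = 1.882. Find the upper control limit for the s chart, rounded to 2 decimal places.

s̄ = (2.7 + 2.2 + 2.3 + 2.0 + 2.3 + 2.4 + 2.2 + 2.7) / 8 = 2.3500
UCL_s = B₄·s̄ = 1.882 × 2.3500 = 4.4227

4.42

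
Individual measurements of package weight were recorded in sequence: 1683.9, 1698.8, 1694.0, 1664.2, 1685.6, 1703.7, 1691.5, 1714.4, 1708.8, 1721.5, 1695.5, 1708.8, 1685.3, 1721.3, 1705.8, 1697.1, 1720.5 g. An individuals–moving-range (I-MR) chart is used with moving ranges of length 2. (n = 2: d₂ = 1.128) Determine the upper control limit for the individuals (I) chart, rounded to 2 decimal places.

X̄ = (1683.9 + 1698.8 + 1694.0 + 1664.2 + 1685.6 + 1703.7 + 1691.5 + 1714.4 + 1708.8 + 1721.5 + 1695.5 + 1708.8 + 1685.3 + 1721.3 + 1705.8 + 1697.1 + 1720.5) / 17 = 1700.0412
Moving ranges: 14.9, 4.8, 29.8, 21.4, 18.1, 12.2, 22.9, 5.6, 12.7, 26.0, 13.3, 23.5, 36.0, 15.5, 8.7, 23.4; M̄R̄ = 288.8000 / 16 = 18.0500
UCL = X̄ + 3·M̄R̄/d₂ = 1700.0412 + 3 × 18.0500 / 1.128 = 1748.0465

1748.05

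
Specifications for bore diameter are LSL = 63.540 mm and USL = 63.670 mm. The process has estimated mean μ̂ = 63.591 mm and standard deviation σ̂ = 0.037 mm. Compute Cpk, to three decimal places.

0.459

Cpu = (USL − μ̂) / (3σ̂) = (63.670 − 63.591) / (3 × 0.037) = 0.7117; Cpl = (μ̂ − LSL) / (3σ̂) = (63.591 − 63.540) / (3 × 0.037) = 0.4595; Cpk = min(Cpu, Cpl) = 0.4595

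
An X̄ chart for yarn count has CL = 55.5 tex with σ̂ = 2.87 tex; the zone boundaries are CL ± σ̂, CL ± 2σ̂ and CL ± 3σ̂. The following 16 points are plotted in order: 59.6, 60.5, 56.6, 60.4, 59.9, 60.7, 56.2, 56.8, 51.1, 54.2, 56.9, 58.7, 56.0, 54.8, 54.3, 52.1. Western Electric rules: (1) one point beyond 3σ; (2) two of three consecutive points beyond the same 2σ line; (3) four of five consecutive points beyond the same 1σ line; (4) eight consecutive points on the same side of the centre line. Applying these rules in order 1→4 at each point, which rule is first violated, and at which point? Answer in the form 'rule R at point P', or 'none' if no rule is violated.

rule 3 at point 5

Zone of each point (C = within 1σ̂, B = 1σ̂–2σ̂, A = 2σ̂–3σ̂, * = beyond 3σ̂; sign = side of CL): 1:+B, 2:+B, 3:+C, 4:+B, 5:+B, 6:+B, 7:+C, 8:+C, 9:-B, 10:-C, 11:+C, 12:+B, 13:+C, 14:-C, 15:-C, 16:-B
Rule 3 (four of five consecutive points beyond the same 1σ limit) is satisfied at point 5.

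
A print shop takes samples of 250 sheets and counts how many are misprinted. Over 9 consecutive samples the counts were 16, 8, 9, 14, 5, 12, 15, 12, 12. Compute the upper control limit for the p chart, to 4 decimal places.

0.0854

p̄ = Σdᵢ / (k·n) = 103 / (9 × 250) = 0.04578
UCL = p̄ + 3·√(p̄(1−p̄)/n) = 0.04578 + 3 × √(0.04578×0.95422/250) = 0.04578 + 3 × 0.01322 = 0.08543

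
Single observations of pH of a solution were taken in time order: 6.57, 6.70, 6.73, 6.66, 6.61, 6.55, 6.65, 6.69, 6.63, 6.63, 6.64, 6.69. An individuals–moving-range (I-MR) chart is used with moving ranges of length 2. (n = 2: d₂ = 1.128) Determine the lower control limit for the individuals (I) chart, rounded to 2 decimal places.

6.50

X̄ = (6.57 + 6.70 + 6.73 + 6.66 + 6.61 + 6.55 + 6.65 + 6.69 + 6.63 + 6.63 + 6.64 + 6.69) / 12 = 6.6458
Moving ranges: 0.13, 0.03, 0.07, 0.05, 0.06, 0.10, 0.04, 0.06, 0.00, 0.01, 0.05; M̄R̄ = 0.6000 / 11 = 0.0545
LCL = X̄ − 3·M̄R̄/d₂ = 6.6458 − 3 × 0.0545 / 1.128 = 6.5008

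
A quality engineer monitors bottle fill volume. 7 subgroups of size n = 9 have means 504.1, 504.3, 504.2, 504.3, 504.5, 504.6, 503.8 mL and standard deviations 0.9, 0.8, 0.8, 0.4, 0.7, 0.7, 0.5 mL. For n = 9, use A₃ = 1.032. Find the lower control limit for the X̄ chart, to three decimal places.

503.549

X̄̄ = (504.1 + 504.3 + 504.2 + 504.3 + 504.5 + 504.6 + 503.8) / 7 = 504.2571
s̄ = (0.9 + 0.8 + 0.8 + 0.4 + 0.7 + 0.7 + 0.5) / 7 = 0.6857
LCL = X̄̄ − A₃·s̄ = 504.2571 − 1.032 × 0.6857 = 503.5495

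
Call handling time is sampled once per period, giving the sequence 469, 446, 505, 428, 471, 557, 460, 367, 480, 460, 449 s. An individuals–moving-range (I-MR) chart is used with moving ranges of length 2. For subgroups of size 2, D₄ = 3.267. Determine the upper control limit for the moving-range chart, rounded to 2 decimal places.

203.21

Moving ranges: 23, 59, 77, 43, 86, 97, 93, 113, 20, 11; M̄R̄ = 622.0000 / 10 = 62.2000
UCL_MR = D₄·M̄R̄ = 3.267 × 62.2000 = 203.2074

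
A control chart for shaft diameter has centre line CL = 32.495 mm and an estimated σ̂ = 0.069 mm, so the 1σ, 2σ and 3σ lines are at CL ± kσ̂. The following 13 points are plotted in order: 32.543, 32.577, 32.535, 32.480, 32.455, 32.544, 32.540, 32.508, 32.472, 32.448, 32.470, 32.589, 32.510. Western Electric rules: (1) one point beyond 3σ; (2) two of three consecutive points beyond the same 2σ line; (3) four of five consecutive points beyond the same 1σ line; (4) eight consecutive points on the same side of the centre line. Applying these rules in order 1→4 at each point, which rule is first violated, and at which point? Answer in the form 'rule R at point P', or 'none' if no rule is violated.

none

Zone of each point (C = within 1σ̂, B = 1σ̂–2σ̂, A = 2σ̂–3σ̂, * = beyond 3σ̂; sign = side of CL): 1:+C, 2:+B, 3:+C, 4:-C, 5:-C, 6:+C, 7:+C, 8:+C, 9:-C, 10:-C, 11:-C, 12:+B, 13:+C
No rule fires across all 13 points.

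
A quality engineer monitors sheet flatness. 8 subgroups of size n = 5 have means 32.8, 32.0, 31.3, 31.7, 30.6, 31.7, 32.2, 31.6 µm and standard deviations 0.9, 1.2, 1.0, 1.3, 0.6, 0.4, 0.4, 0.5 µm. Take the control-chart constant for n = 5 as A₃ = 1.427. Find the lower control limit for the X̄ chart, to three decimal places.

30.614

X̄̄ = (32.8 + 32.0 + 31.3 + 31.7 + 30.6 + 31.7 + 32.2 + 31.6) / 8 = 31.7375
s̄ = (0.9 + 1.2 + 1.0 + 1.3 + 0.6 + 0.4 + 0.4 + 0.5) / 8 = 0.7875
LCL = X̄̄ − A₃·s̄ = 31.7375 − 1.427 × 0.7875 = 30.6137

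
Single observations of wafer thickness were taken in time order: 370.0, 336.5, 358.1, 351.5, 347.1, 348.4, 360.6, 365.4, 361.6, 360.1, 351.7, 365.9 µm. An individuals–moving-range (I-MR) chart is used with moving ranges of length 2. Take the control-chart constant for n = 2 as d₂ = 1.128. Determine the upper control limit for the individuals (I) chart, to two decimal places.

X̄ = (370.0 + 336.5 + 358.1 + 351.5 + 347.1 + 348.4 + 360.6 + 365.4 + 361.6 + 360.1 + 351.7 + 365.9) / 12 = 356.4083
Moving ranges: 33.5, 21.6, 6.6, 4.4, 1.3, 12.2, 4.8, 3.8, 1.5, 8.4, 14.2; M̄R̄ = 112.3000 / 11 = 10.2091
UCL = X̄ + 3·M̄R̄/d₂ = 356.4083 + 3 × 10.2091 / 1.128 = 383.5602

383.56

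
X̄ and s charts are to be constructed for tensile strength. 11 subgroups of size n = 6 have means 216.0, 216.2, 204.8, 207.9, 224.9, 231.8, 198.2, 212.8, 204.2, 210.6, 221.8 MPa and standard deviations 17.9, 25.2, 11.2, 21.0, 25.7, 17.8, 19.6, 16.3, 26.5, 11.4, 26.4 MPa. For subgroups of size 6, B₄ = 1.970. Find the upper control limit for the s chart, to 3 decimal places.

s̄ = (17.9 + 25.2 + 11.2 + 21.0 + 25.7 + 17.8 + 19.6 + 16.3 + 26.5 + 11.4 + 26.4) / 11 = 19.9091
UCL_s = B₄·s̄ = 1.970 × 19.9091 = 39.2209

39.221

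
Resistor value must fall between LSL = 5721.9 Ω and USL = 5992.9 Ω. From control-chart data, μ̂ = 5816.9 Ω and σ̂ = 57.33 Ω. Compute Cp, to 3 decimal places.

Cp = (USL − LSL) / (6σ̂) = (5992.9 − 5721.9) / (6 × 57.33) = 271.0000 / 343.9800 = 0.7878

0.788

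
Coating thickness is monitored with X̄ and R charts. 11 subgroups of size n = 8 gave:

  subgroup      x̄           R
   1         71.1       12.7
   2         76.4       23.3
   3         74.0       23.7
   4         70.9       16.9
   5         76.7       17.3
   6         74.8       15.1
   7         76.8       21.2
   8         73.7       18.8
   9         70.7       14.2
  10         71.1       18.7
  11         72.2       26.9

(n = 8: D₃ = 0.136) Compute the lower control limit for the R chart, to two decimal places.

2.58

R̄ = (12.7 + 23.3 + 23.7 + 16.9 + 17.3 + 15.1 + 21.2 + 18.8 + 14.2 + 18.7 + 26.9) / 11 = 208.8000 / 11 = 18.9818
LCL_R = D₃·R̄ = 0.136 × 18.9818 = 2.5815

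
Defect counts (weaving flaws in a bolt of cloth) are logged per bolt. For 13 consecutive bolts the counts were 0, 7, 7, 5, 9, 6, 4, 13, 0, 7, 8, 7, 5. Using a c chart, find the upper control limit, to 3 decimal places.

c̄ = (0 + 7 + 7 + 5 + 9 + 6 + 4 + 13 + 0 + 7 + 8 + 7 + 5) / 13 = 78 / 13 = 6.0000
UCL = c̄ + 3√c̄ = 6.0000 + 3 × √6.0000 = 6.0000 + 3 × 2.4495 = 13.3485

13.348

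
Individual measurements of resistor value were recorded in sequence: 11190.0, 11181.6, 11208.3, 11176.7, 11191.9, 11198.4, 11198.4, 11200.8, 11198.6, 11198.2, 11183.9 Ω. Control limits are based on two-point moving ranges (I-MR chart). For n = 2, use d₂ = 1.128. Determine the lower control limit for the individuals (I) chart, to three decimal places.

11164.702

X̄ = (11190.0 + 11181.6 + 11208.3 + 11176.7 + 11191.9 + 11198.4 + 11198.4 + 11200.8 + 11198.6 + 11198.2 + 11183.9) / 11 = 11193.3455
Moving ranges: 8.4, 26.7, 31.6, 15.2, 6.5, 0.0, 2.4, 2.2, 0.4, 14.3; M̄R̄ = 107.7000 / 10 = 10.7700
LCL = X̄ − 3·M̄R̄/d₂ = 11193.3455 − 3 × 10.7700 / 1.128 = 11164.7018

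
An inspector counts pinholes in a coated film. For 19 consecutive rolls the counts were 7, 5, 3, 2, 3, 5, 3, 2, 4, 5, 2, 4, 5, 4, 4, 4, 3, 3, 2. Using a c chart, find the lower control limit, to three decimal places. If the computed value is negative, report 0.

0.000

c̄ = (7 + 5 + 3 + 2 + 3 + 5 + 3 + 2 + 4 + 5 + 2 + 4 + 5 + 4 + 4 + 4 + 3 + 3 + 2) / 19 = 70 / 19 = 3.6842
LCL = c̄ − 3√c̄ = 3.6842 − 3 × 1.9194 = -2.0741 → 0 (cannot be negative)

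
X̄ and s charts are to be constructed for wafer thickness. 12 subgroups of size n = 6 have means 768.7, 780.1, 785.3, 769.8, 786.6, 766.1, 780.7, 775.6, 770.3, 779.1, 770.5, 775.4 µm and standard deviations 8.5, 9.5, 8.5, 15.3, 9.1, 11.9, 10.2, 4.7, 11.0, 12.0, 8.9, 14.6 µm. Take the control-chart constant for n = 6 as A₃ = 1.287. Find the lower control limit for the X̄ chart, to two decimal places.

X̄̄ = (768.7 + 780.1 + 785.3 + 769.8 + 786.6 + 766.1 + 780.7 + 775.6 + 770.3 + 779.1 + 770.5 + 775.4) / 12 = 775.6833
s̄ = (8.5 + 9.5 + 8.5 + 15.3 + 9.1 + 11.9 + 10.2 + 4.7 + 11.0 + 12.0 + 8.9 + 14.6) / 12 = 10.3500
LCL = X̄̄ − A₃·s̄ = 775.6833 − 1.287 × 10.3500 = 762.3629

762.36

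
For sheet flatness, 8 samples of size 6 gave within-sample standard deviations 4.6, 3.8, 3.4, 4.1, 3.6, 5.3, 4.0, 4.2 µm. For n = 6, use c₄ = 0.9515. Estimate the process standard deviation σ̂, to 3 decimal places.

4.335

s̄ = (4.6 + 3.8 + 3.4 + 4.1 + 3.6 + 5.3 + 4.0 + 4.2) / 8 = 4.1250
σ̂ = s̄ / c₄ = 4.1250 / 0.9515 = 4.3353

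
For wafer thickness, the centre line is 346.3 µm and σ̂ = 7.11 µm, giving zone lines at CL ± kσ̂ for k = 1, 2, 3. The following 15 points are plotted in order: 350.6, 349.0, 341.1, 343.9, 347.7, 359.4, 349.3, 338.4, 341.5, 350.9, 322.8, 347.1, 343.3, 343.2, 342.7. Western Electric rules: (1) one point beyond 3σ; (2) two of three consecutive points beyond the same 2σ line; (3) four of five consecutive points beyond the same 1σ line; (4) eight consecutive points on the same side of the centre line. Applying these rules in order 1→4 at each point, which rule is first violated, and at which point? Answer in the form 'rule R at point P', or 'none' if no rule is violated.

Zone of each point (C = within 1σ̂, B = 1σ̂–2σ̂, A = 2σ̂–3σ̂, * = beyond 3σ̂; sign = side of CL): 1:+C, 2:+C, 3:-C, 4:-C, 5:+C, 6:+B, 7:+C, 8:-B, 9:-C, 10:+C, 11:-*, 12:+C, 13:-C, 14:-C, 15:-C
Rule 1 (one point beyond the 3σ limits) is satisfied at point 11.

rule 1 at point 11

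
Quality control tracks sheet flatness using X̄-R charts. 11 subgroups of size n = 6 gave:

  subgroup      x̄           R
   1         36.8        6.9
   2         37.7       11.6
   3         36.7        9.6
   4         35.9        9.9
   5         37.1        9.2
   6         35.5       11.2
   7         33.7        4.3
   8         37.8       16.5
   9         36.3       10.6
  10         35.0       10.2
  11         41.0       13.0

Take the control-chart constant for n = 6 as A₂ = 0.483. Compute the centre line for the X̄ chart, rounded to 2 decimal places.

36.68

X̄̄ = (36.8 + 37.7 + 36.7 + 35.9 + 37.1 + 35.5 + 33.7 + 37.8 + 36.3 + 35.0 + 41.0) / 11 = 403.5000 / 11 = 36.6818
CL = X̄̄ = 36.6818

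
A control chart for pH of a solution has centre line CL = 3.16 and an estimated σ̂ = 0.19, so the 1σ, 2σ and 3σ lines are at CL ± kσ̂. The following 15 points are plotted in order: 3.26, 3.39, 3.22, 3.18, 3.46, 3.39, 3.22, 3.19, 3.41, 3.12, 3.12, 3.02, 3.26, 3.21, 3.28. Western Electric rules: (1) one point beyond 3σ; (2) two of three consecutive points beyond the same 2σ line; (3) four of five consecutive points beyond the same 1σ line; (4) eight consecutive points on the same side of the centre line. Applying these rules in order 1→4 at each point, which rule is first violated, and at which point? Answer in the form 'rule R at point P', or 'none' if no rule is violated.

rule 4 at point 8

Zone of each point (C = within 1σ̂, B = 1σ̂–2σ̂, A = 2σ̂–3σ̂, * = beyond 3σ̂; sign = side of CL): 1:+C, 2:+B, 3:+C, 4:+C, 5:+B, 6:+B, 7:+C, 8:+C, 9:+B, 10:-C, 11:-C, 12:-C, 13:+C, 14:+C, 15:+C
Rule 4 (eight consecutive points on the same side of the centre line) is satisfied at point 8.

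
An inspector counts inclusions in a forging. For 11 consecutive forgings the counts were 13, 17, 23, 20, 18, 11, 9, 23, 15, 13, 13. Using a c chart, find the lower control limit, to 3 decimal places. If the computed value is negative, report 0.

c̄ = (13 + 17 + 23 + 20 + 18 + 11 + 9 + 23 + 15 + 13 + 13) / 11 = 175 / 11 = 15.9091
LCL = c̄ − 3√c̄ = 15.9091 − 3 × 3.9886 = 3.9432

3.943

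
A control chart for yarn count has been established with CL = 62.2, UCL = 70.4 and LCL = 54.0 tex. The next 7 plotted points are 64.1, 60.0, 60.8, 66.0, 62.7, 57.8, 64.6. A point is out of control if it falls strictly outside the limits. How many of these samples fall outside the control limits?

All 7 points lie within [54.0, 70.4].

0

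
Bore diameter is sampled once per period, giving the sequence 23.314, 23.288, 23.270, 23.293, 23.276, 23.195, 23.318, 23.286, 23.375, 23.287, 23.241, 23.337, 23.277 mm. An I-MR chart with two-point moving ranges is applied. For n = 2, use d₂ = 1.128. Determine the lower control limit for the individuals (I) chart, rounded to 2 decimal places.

X̄ = (23.314 + 23.288 + 23.270 + 23.293 + 23.276 + 23.195 + 23.318 + 23.286 + 23.375 + 23.287 + 23.241 + 23.337 + 23.277) / 13 = 23.2890
Moving ranges: 0.026, 0.018, 0.023, 0.017, 0.081, 0.123, 0.032, 0.089, 0.088, 0.046, 0.096, 0.060; M̄R̄ = 0.6990 / 12 = 0.0582
LCL = X̄ − 3·M̄R̄/d₂ = 23.2890 − 3 × 0.0582 / 1.128 = 23.1341

23.13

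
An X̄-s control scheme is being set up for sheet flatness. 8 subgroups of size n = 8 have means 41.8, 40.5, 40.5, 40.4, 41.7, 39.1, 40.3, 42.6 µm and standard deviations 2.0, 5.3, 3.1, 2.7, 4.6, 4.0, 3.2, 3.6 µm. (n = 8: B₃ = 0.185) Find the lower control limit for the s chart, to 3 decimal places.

s̄ = (2.0 + 5.3 + 3.1 + 2.7 + 4.6 + 4.0 + 3.2 + 3.6) / 8 = 3.5625
LCL_s = B₃·s̄ = 0.185 × 3.5625 = 0.6591

0.659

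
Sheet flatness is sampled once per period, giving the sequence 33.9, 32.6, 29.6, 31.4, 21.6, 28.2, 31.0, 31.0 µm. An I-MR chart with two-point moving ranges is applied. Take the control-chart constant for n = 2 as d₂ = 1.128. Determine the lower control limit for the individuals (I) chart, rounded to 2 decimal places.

20.30

X̄ = (33.9 + 32.6 + 29.6 + 31.4 + 21.6 + 28.2 + 31.0 + 31.0) / 8 = 29.9125
Moving ranges: 1.3, 3.0, 1.8, 9.8, 6.6, 2.8, 0.0; M̄R̄ = 25.3000 / 7 = 3.6143
LCL = X̄ − 3·M̄R̄/d₂ = 29.9125 − 3 × 3.6143 / 1.128 = 20.3000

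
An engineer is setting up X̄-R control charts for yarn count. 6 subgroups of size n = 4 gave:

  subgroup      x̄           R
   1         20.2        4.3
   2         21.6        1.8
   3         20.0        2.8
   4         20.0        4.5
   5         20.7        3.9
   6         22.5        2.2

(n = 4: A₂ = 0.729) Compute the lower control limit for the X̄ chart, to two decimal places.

X̄̄ = (20.2 + 21.6 + 20.0 + 20.0 + 20.7 + 22.5) / 6 = 125.0000 / 6 = 20.8333
R̄ = (4.3 + 1.8 + 2.8 + 4.5 + 3.9 + 2.2) / 6 = 19.5000 / 6 = 3.2500
LCL = X̄̄ − A₂·R̄ = 20.8333 − 0.729 × 3.2500 = 18.4641

18.46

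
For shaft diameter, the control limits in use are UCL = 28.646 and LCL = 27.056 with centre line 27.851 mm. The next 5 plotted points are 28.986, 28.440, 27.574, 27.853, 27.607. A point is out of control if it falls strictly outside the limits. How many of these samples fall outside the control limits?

1

Compare each point to [27.056, 28.646]: sample 1 = 28.986 > UCL.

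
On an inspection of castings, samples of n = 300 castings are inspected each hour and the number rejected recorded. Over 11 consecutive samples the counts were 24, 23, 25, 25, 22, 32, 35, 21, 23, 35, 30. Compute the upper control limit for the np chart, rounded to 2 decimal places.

p̄ = Σdᵢ / (k·n) = 295 / (11 × 300) = 0.08939
UCL = np̄ + 3·√(np̄(1−p̄)) = 26.8182 + 3 × √(26.8182×0.91061) = 26.8182 + 3 × 4.9417 = 41.6434

41.64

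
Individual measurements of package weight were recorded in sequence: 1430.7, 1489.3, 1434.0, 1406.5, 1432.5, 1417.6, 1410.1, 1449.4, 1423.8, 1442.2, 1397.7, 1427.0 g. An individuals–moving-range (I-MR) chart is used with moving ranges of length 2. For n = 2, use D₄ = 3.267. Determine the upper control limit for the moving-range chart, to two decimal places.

103.03

Moving ranges: 58.6, 55.3, 27.5, 26.0, 14.9, 7.5, 39.3, 25.6, 18.4, 44.5, 29.3; M̄R̄ = 346.9000 / 11 = 31.5364
UCL_MR = D₄·M̄R̄ = 3.267 × 31.5364 = 103.0293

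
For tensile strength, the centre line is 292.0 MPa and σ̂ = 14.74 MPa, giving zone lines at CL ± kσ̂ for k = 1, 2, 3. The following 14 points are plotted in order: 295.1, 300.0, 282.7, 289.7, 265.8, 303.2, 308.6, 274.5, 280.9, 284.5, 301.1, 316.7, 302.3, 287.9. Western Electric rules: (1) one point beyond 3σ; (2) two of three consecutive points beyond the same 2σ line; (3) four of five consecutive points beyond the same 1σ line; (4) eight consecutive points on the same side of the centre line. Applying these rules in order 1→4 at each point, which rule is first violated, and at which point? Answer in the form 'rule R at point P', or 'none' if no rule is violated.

Zone of each point (C = within 1σ̂, B = 1σ̂–2σ̂, A = 2σ̂–3σ̂, * = beyond 3σ̂; sign = side of CL): 1:+C, 2:+C, 3:-C, 4:-C, 5:-B, 6:+C, 7:+B, 8:-B, 9:-C, 10:-C, 11:+C, 12:+B, 13:+C, 14:-C
No rule fires across all 14 points.

none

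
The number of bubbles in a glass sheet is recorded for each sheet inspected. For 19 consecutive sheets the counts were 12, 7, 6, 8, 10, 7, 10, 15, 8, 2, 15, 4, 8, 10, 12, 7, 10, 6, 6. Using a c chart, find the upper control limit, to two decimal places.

c̄ = (12 + 7 + 6 + 8 + 10 + 7 + 10 + 15 + 8 + 2 + 15 + 4 + 8 + 10 + 12 + 7 + 10 + 6 + 6) / 19 = 163 / 19 = 8.5789
UCL = c̄ + 3√c̄ = 8.5789 + 3 × √8.5789 = 8.5789 + 3 × 2.9290 = 17.3659

17.37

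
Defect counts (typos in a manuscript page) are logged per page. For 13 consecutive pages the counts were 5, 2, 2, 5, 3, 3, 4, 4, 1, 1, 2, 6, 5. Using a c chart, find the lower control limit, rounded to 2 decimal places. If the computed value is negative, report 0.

c̄ = (5 + 2 + 2 + 5 + 3 + 3 + 4 + 4 + 1 + 1 + 2 + 6 + 5) / 13 = 43 / 13 = 3.3077
LCL = c̄ − 3√c̄ = 3.3077 − 3 × 1.8187 = -2.1484 → 0 (cannot be negative)

0.00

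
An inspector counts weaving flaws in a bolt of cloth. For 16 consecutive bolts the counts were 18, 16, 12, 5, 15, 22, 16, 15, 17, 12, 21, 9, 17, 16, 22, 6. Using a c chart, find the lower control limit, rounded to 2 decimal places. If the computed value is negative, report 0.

c̄ = (18 + 16 + 12 + 5 + 15 + 22 + 16 + 15 + 17 + 12 + 21 + 9 + 17 + 16 + 22 + 6) / 16 = 239 / 16 = 14.9375
LCL = c̄ − 3√c̄ = 14.9375 − 3 × 3.8649 = 3.3428

3.34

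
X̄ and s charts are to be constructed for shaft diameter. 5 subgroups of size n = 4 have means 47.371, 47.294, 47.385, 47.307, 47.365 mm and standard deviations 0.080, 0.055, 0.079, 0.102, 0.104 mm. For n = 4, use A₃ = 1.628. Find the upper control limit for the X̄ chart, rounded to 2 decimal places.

X̄̄ = (47.371 + 47.294 + 47.385 + 47.307 + 47.365) / 5 = 47.3444
s̄ = (0.080 + 0.055 + 0.079 + 0.102 + 0.104) / 5 = 0.0840
UCL = X̄̄ + A₃·s̄ = 47.3444 + 1.628 × 0.0840 = 47.4812

47.48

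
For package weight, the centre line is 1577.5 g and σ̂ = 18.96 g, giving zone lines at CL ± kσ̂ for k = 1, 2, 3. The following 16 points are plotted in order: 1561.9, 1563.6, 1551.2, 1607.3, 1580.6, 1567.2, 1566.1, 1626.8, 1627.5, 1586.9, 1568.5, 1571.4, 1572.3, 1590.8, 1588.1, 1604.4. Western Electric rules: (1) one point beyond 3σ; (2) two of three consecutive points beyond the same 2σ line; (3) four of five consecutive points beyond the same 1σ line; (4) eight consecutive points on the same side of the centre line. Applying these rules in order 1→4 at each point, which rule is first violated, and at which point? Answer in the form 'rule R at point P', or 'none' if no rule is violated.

rule 2 at point 9

Zone of each point (C = within 1σ̂, B = 1σ̂–2σ̂, A = 2σ̂–3σ̂, * = beyond 3σ̂; sign = side of CL): 1:-C, 2:-C, 3:-B, 4:+B, 5:+C, 6:-C, 7:-C, 8:+A, 9:+A, 10:+C, 11:-C, 12:-C, 13:-C, 14:+C, 15:+C, 16:+B
Rule 2 (two of three consecutive points beyond the same 2σ limit) is satisfied at point 9.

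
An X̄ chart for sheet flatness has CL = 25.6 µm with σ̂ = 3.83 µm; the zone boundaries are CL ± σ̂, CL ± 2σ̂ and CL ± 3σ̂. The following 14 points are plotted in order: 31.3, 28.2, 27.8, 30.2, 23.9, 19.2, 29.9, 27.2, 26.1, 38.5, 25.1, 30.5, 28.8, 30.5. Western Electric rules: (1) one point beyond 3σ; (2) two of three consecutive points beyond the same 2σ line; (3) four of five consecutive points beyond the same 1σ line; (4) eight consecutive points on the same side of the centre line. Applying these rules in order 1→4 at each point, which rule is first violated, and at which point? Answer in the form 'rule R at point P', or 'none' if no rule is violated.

Zone of each point (C = within 1σ̂, B = 1σ̂–2σ̂, A = 2σ̂–3σ̂, * = beyond 3σ̂; sign = side of CL): 1:+B, 2:+C, 3:+C, 4:+B, 5:-C, 6:-B, 7:+B, 8:+C, 9:+C, 10:+*, 11:-C, 12:+B, 13:+C, 14:+B
Rule 1 (one point beyond the 3σ limits) is satisfied at point 10.

rule 1 at point 10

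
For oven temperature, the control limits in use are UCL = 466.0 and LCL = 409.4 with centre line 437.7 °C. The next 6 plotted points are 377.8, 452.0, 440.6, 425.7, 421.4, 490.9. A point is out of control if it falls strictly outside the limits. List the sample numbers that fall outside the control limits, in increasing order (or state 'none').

Compare each point to [409.4, 466.0]: sample 1 = 377.8 < LCL; sample 6 = 490.9 > UCL.

1, 6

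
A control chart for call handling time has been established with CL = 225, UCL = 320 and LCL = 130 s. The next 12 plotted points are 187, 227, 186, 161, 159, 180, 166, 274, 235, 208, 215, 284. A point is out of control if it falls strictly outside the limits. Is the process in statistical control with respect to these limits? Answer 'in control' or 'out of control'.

in control

All 12 points lie within [130, 320].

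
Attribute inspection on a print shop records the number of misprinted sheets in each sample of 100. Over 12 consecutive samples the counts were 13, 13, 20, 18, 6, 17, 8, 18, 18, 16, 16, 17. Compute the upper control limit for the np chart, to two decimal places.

25.71

p̄ = Σdᵢ / (k·n) = 180 / (12 × 100) = 0.15000
UCL = np̄ + 3·√(np̄(1−p̄)) = 15.0000 + 3 × √(15.0000×0.85000) = 15.0000 + 3 × 3.5707 = 25.7121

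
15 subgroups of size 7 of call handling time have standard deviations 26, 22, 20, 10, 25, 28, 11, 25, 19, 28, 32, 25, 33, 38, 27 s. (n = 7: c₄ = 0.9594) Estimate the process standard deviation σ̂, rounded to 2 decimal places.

25.64

s̄ = (26 + 22 + 20 + 10 + 25 + 28 + 11 + 25 + 19 + 28 + 32 + 25 + 33 + 38 + 27) / 15 = 24.6000
σ̂ = s̄ / c₄ = 24.6000 / 0.9594 = 25.6410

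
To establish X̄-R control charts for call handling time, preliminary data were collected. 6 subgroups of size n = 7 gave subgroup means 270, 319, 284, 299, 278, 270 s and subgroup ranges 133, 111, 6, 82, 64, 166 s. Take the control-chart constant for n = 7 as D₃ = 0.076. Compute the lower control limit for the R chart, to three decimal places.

7.119

R̄ = (133 + 111 + 6 + 82 + 64 + 166) / 6 = 562.0000 / 6 = 93.6667
LCL_R = D₃·R̄ = 0.076 × 93.6667 = 7.1187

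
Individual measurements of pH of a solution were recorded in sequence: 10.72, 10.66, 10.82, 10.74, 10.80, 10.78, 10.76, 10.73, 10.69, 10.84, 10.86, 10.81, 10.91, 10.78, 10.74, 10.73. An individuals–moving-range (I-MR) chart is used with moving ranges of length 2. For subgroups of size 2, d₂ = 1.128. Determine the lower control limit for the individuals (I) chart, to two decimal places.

X̄ = (10.72 + 10.66 + 10.82 + 10.74 + 10.80 + 10.78 + 10.76 + 10.73 + 10.69 + 10.84 + 10.86 + 10.81 + 10.91 + 10.78 + 10.74 + 10.73) / 16 = 10.7731
Moving ranges: 0.06, 0.16, 0.08, 0.06, 0.02, 0.02, 0.03, 0.04, 0.15, 0.02, 0.05, 0.10, 0.13, 0.04, 0.01; M̄R̄ = 0.9700 / 15 = 0.0647
LCL = X̄ − 3·M̄R̄/d₂ = 10.7731 − 3 × 0.0647 / 1.128 = 10.6011

10.60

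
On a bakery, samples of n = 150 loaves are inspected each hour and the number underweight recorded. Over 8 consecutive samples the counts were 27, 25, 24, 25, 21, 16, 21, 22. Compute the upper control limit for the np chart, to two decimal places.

p̄ = Σdᵢ / (k·n) = 181 / (8 × 150) = 0.15083
UCL = np̄ + 3·√(np̄(1−p̄)) = 22.6250 + 3 × √(22.6250×0.84917) = 22.6250 + 3 × 4.3832 = 35.7746

35.77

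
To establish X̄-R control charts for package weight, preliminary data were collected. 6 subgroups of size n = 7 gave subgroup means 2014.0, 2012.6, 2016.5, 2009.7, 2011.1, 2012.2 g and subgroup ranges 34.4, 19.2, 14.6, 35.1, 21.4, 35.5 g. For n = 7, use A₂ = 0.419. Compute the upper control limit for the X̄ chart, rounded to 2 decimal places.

2023.87

X̄̄ = (2014.0 + 2012.6 + 2016.5 + 2009.7 + 2011.1 + 2012.2) / 6 = 12076.1000 / 6 = 2012.6833
R̄ = (34.4 + 19.2 + 14.6 + 35.1 + 21.4 + 35.5) / 6 = 160.2000 / 6 = 26.7000
UCL = X̄̄ + A₂·R̄ = 2012.6833 + 0.419 × 26.7000 = 2023.8706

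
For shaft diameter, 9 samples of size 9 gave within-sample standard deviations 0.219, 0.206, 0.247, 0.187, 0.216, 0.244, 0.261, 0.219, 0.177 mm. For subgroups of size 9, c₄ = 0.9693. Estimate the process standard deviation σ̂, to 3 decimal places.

0.227

s̄ = (0.219 + 0.206 + 0.247 + 0.187 + 0.216 + 0.244 + 0.261 + 0.219 + 0.177) / 9 = 0.2196
σ̂ = s̄ / c₄ = 0.2196 / 0.9693 = 0.2265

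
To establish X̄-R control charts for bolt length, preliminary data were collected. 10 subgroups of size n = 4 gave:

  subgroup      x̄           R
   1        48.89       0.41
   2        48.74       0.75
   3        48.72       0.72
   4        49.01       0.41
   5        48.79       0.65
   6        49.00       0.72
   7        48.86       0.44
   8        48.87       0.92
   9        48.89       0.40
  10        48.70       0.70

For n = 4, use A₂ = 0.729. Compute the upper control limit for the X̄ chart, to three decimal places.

X̄̄ = (48.89 + 48.74 + 48.72 + 49.01 + 48.79 + 49.00 + 48.86 + 48.87 + 48.89 + 48.70) / 10 = 488.4700 / 10 = 48.8470
R̄ = (0.41 + 0.75 + 0.72 + 0.41 + 0.65 + 0.72 + 0.44 + 0.92 + 0.40 + 0.70) / 10 = 6.1200 / 10 = 0.6120
UCL = X̄̄ + A₂·R̄ = 48.8470 + 0.729 × 0.6120 = 49.2931

49.293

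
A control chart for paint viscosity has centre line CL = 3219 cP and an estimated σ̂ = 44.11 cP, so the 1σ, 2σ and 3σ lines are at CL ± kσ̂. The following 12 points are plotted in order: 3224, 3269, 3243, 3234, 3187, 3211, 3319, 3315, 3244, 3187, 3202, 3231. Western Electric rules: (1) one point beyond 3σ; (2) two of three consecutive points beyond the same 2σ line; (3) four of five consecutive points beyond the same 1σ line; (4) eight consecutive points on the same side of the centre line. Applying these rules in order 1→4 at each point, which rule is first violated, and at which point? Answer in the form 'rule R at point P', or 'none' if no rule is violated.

Zone of each point (C = within 1σ̂, B = 1σ̂–2σ̂, A = 2σ̂–3σ̂, * = beyond 3σ̂; sign = side of CL): 1:+C, 2:+B, 3:+C, 4:+C, 5:-C, 6:-C, 7:+A, 8:+A, 9:+C, 10:-C, 11:-C, 12:+C
Rule 2 (two of three consecutive points beyond the same 2σ limit) is satisfied at point 8.

rule 2 at point 8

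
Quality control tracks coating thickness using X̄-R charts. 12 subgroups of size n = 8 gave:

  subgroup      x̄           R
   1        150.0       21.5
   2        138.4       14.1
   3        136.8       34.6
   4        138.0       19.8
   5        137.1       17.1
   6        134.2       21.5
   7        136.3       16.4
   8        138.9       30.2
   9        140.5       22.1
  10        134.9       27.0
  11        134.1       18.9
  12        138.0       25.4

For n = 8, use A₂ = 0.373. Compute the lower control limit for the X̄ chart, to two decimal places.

129.75

X̄̄ = (150.0 + 138.4 + 136.8 + 138.0 + 137.1 + 134.2 + 136.3 + 138.9 + 140.5 + 134.9 + 134.1 + 138.0) / 12 = 1657.2000 / 12 = 138.1000
R̄ = (21.5 + 14.1 + 34.6 + 19.8 + 17.1 + 21.5 + 16.4 + 30.2 + 22.1 + 27.0 + 18.9 + 25.4) / 12 = 268.6000 / 12 = 22.3833
LCL = X̄̄ − A₂·R̄ = 138.1000 − 0.373 × 22.3833 = 129.7510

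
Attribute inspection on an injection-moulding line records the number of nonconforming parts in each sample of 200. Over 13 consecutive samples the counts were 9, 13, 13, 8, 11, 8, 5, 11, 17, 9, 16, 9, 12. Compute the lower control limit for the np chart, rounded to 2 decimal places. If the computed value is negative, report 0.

1.24

p̄ = Σdᵢ / (k·n) = 141 / (13 × 200) = 0.05423
LCL = np̄ − 3·√(np̄(1−p̄)) = 10.8462 − 3 × 3.2028 = 1.2377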